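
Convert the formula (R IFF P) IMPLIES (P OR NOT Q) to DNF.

(R IFF P) IMPLIES (P OR NOT Q)
= NOT (R IFF P) OR P OR NOT Q
= NOT ((R IMPLIES P) AND (P IMPLIES R)) OR P OR NOT Q
= NOT ((NOT R OR P) AND (P IMPLIES R)) OR P OR NOT Q
= NOT ((NOT R OR P) AND (NOT P OR R)) OR P OR NOT Q
= NOT (NOT R OR P) OR NOT (NOT P OR R) OR P OR NOT Q
= (NOT NOT R AND NOT P) OR NOT (NOT P OR R) OR P OR NOT Q
= (R AND NOT P) OR NOT (NOT P OR R) OR P OR NOT Q
= (R AND NOT P) OR (NOT NOT P AND NOT R) OR P OR NOT Q
= (R AND NOT P) OR (P AND NOT R) OR P OR NOT Q
= (R AND NOT P) OR P OR NOT Q

(R AND NOT P) OR P OR NOT Q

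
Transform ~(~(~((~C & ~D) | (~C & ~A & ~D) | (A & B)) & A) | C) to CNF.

~(~(~((~C & ~D) | (~C & ~A & ~D) | (A & B)) & A) | C)
≡ ~~(~((~C & ~D) | (~C & ~A & ~D) | (A & B)) & A) & ~C   [De Morgan]
≡ ~((~C & ~D) | (~C & ~A & ~D) | (A & B)) & A & ~C   [double negation]
≡ ~(~C & ~D) & ~(~C & ~A & ~D) & ~(A & B) & A & ~C   [De Morgan]
≡ (~~C | ~~D) & ~(~C & ~A & ~D) & ~(A & B) & A & ~C   [De Morgan]
≡ (C | ~~D) & ~(~C & ~A & ~D) & ~(A & B) & A & ~C   [double negation]
≡ (C | D) & ~(~C & ~A & ~D) & ~(A & B) & A & ~C   [double negation]
≡ (C | D) & (~~C | ~~A | ~~D) & ~(A & B) & A & ~C   [De Morgan]
≡ (C | D) & (C | ~~A | ~~D) & ~(A & B) & A & ~C   [double negation]
≡ (C | D) & (C | A | ~~D) & ~(A & B) & A & ~C   [double negation]
≡ (C | D) & (C | A | D) & ~(A & B) & A & ~C   [double negation]
≡ (C | D) & (C | A | D) & (~A | ~B) & A & ~C   [De Morgan]
≡ (C | D) & (~A | ~B) & A & ~C   [simplify]

(C | D) & (~A | ~B) & A & ~C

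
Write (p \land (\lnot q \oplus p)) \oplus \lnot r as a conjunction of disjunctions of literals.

(p \land (\lnot q \oplus p)) \oplus \lnot r
⇔ ((p \land (\lnot q \oplus p)) \lor \lnot r) \land \lnot (p \land (\lnot q \oplus p) \land \lnot r)   [expand \oplus]
⇔ ((p \land (\lnot q \lor p) \land \lnot (\lnot q \land p)) \lor \lnot r) \land \lnot (p \land (\lnot q \oplus p) \land \lnot r)   [expand \oplus]
⇔ ((p \land (\lnot q \lor p) \land \lnot (\lnot q \land p)) \lor \lnot r) \land \lnot (p \land (\lnot q \lor p) \land \lnot (\lnot q \land p) \land \lnot r)   [expand \oplus]
⇔ ((p \land (\lnot q \lor p) \land (\lnot \lnot q \lor \lnot p)) \lor \lnot r) \land \lnot (p \land (\lnot q \lor p) \land \lnot (\lnot q \land p) \land \lnot r)   [De Morgan]
⇔ ((p \land (\lnot q \lor p) \land (q \lor \lnot p)) \lor \lnot r) \land \lnot (p \land (\lnot q \lor p) \land \lnot (\lnot q \land p) \land \lnot r)   [double negation]
⇔ ((p \land (\lnot q \lor p) \land (q \lor \lnot p)) \lor \lnot r) \land (\lnot p \lor \lnot (\lnot q \lor p) \lor \lnot \lnot (\lnot q \land p) \lor \lnot \lnot r)   [De Morgan]
⇔ ((p \land (\lnot q \lor p) \land (q \lor \lnot p)) \lor \lnot r) \land (\lnot p \lor (\lnot \lnot q \land \lnot p) \lor \lnot \lnot (\lnot q \land p) \lor \lnot \lnot r)   [De Morgan]
⇔ ((p \land (\lnot q \lor p) \land (q \lor \lnot p)) \lor \lnot r) \land (\lnot p \lor (q \land \lnot p) \lor \lnot \lnot (\lnot q \land p) \lor \lnot \lnot r)   [double negation]
⇔ ((p \land (\lnot q \lor p) \land (q \lor \lnot p)) \lor \lnot r) \land (\lnot p \lor (q \land \lnot p) \lor (\lnot q \land p) \lor \lnot \lnot r)   [double negation]
⇔ ((p \land (\lnot q \lor p) \land (q \lor \lnot p)) \lor \lnot r) \land (\lnot p \lor (q \land \lnot p) \lor (\lnot q \land p) \lor r)   [double negation]
⇔ (p \lor \lnot r) \land (\lnot q \lor p \lor \lnot r) \land (q \lor \lnot p \lor \lnot r) \land (\lnot p \lor q \lor \lnot q \lor r) \land (\lnot p \lor q \lor p \lor r) \land (\lnot p \lor \lnot p \lor \lnot q \lor r) \land (\lnot p \lor \lnot p \lor p \lor r)   [distribute \lor over \land]
⇔ (p \lor \lnot r) \land (q \lor \lnot p \lor \lnot r) \land (\lnot p \lor \lnot q \lor r)   [simplify]

(p \lor \lnot r) \land (q \lor \lnot p \lor \lnot r) \land (\lnot p \lor \lnot q \lor r)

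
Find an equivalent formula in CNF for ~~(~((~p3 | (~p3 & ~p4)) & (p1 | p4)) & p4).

(p3 | ~p1) & (p3 | ~p4) & p4

~~(~((~p3 | (~p3 & ~p4)) & (p1 | p4)) & p4)
≡ ~((~p3 | (~p3 & ~p4)) & (p1 | p4)) & p4   (double negation)
≡ (~(~p3 | (~p3 & ~p4)) | ~(p1 | p4)) & p4   (De Morgan)
≡ ((~~p3 & ~(~p3 & ~p4)) | ~(p1 | p4)) & p4   (De Morgan)
≡ ((p3 & ~(~p3 & ~p4)) | ~(p1 | p4)) & p4   (double negation)
≡ ((p3 & (~~p3 | ~~p4)) | ~(p1 | p4)) & p4   (De Morgan)
≡ ((p3 & (p3 | ~~p4)) | ~(p1 | p4)) & p4   (double negation)
≡ ((p3 & (p3 | p4)) | ~(p1 | p4)) & p4   (double negation)
≡ ((p3 & (p3 | p4)) | (~p1 & ~p4)) & p4   (De Morgan)
≡ (p3 | ~p1) & (p3 | ~p4) & (p3 | p4 | ~p1) & (p3 | p4 | ~p4) & p4   (distribute | over &)
≡ (p3 | ~p1) & (p3 | ~p4) & p4   (simplify)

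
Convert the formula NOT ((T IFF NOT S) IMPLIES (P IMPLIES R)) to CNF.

NOT ((T IFF NOT S) IMPLIES (P IMPLIES R))
= NOT (NOT (T IFF NOT S) OR (P IMPLIES R))   [eliminate IMPLIES]
= NOT (NOT ((T IMPLIES NOT S) AND (NOT S IMPLIES T)) OR (P IMPLIES R))   [eliminate IFF]
= NOT (NOT ((NOT T OR NOT S) AND (NOT S IMPLIES T)) OR (P IMPLIES R))   [eliminate IMPLIES]
= NOT (NOT ((NOT T OR NOT S) AND (NOT NOT S OR T)) OR (P IMPLIES R))   [eliminate IMPLIES]
= NOT (NOT ((NOT T OR NOT S) AND (NOT NOT S OR T)) OR NOT P OR R)   [eliminate IMPLIES]
= NOT NOT ((NOT T OR NOT S) AND (NOT NOT S OR T)) AND NOT NOT P AND NOT R   [De Morgan]
= (NOT T OR NOT S) AND (NOT NOT S OR T) AND NOT NOT P AND NOT R   [double negation]
= (NOT T OR NOT S) AND (S OR T) AND NOT NOT P AND NOT R   [double negation]
= (NOT T OR NOT S) AND (S OR T) AND P AND NOT R   [double negation]

(NOT T OR NOT S) AND (S OR T) AND P AND NOT R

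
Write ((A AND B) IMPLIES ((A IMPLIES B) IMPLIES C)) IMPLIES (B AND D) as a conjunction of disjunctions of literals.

((A AND B) IMPLIES ((A IMPLIES B) IMPLIES C)) IMPLIES (B AND D)
= NOT ((A AND B) IMPLIES ((A IMPLIES B) IMPLIES C)) OR (B AND D)
= NOT (NOT (A AND B) OR ((A IMPLIES B) IMPLIES C)) OR (B AND D)
= NOT (NOT (A AND B) OR NOT (A IMPLIES B) OR C) OR (B AND D)
= NOT (NOT (A AND B) OR NOT (NOT A OR B) OR C) OR (B AND D)
= (NOT NOT (A AND B) AND NOT NOT (NOT A OR B) AND NOT C) OR (B AND D)
= (A AND B AND NOT NOT (NOT A OR B) AND NOT C) OR (B AND D)
= (A AND B AND (NOT A OR B) AND NOT C) OR (B AND D)
= (A OR B) AND (A OR D) AND (B OR B) AND (B OR D) AND (NOT A OR B OR B) AND (NOT A OR B OR D) AND (NOT C OR B) AND (NOT C OR D)
= (A OR D) AND B AND (NOT C OR D)

(A OR D) AND B AND (NOT C OR D)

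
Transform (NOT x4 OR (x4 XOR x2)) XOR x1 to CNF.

(NOT x4 OR NOT x2 OR x1) AND (x4 OR NOT x1) AND (NOT x4 OR x2 OR NOT x1)

(NOT x4 OR (x4 XOR x2)) XOR x1
= (NOT x4 OR (x4 XOR x2) OR x1) AND NOT ((NOT x4 OR (x4 XOR x2)) AND x1)   (expand XOR)
= (NOT x4 OR ((x4 OR x2) AND NOT (x4 AND x2)) OR x1) AND NOT ((NOT x4 OR (x4 XOR x2)) AND x1)   (expand XOR)
= (NOT x4 OR ((x4 OR x2) AND NOT (x4 AND x2)) OR x1) AND NOT ((NOT x4 OR ((x4 OR x2) AND NOT (x4 AND x2))) AND x1)   (expand XOR)
= (NOT x4 OR ((x4 OR x2) AND (NOT x4 OR NOT x2)) OR x1) AND NOT ((NOT x4 OR ((x4 OR x2) AND NOT (x4 AND x2))) AND x1)   (De Morgan)
= (NOT x4 OR ((x4 OR x2) AND (NOT x4 OR NOT x2)) OR x1) AND (NOT (NOT x4 OR ((x4 OR x2) AND NOT (x4 AND x2))) OR NOT x1)   (De Morgan)
= (NOT x4 OR ((x4 OR x2) AND (NOT x4 OR NOT x2)) OR x1) AND ((NOT NOT x4 AND NOT ((x4 OR x2) AND NOT (x4 AND x2))) OR NOT x1)   (De Morgan)
= (NOT x4 OR ((x4 OR x2) AND (NOT x4 OR NOT x2)) OR x1) AND ((x4 AND NOT ((x4 OR x2) AND NOT (x4 AND x2))) OR NOT x1)   (double negation)
= (NOT x4 OR ((x4 OR x2) AND (NOT x4 OR NOT x2)) OR x1) AND ((x4 AND (NOT (x4 OR x2) OR NOT NOT (x4 AND x2))) OR NOT x1)   (De Morgan)
= (NOT x4 OR ((x4 OR x2) AND (NOT x4 OR NOT x2)) OR x1) AND ((x4 AND ((NOT x4 AND NOT x2) OR NOT NOT (x4 AND x2))) OR NOT x1)   (De Morgan)
= (NOT x4 OR ((x4 OR x2) AND (NOT x4 OR NOT x2)) OR x1) AND ((x4 AND ((NOT x4 AND NOT x2) OR (x4 AND x2))) OR NOT x1)   (double negation)
= (NOT x4 OR x4 OR x2 OR x1) AND (NOT x4 OR NOT x4 OR NOT x2 OR x1) AND (x4 OR NOT x1) AND (NOT x4 OR x4 OR NOT x1) AND (NOT x4 OR x2 OR NOT x1) AND (NOT x2 OR x4 OR NOT x1) AND (NOT x2 OR x2 OR NOT x1)   (distribute OR over AND)
= (NOT x4 OR NOT x2 OR x1) AND (x4 OR NOT x1) AND (NOT x4 OR x2 OR NOT x1)   (simplify)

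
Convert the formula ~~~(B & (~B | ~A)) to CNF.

~B | A

~~~(B & (~B | ~A))
≡ ~(B & (~B | ~A))   (double negation)
≡ ~B | ~(~B | ~A)   (De Morgan)
≡ ~B | (~~B & ~~A)   (De Morgan)
≡ ~B | (B & ~~A)   (double negation)
≡ ~B | (B & A)   (double negation)
≡ (~B | B) & (~B | A)   (distribute | over &)
≡ ~B | A   (simplify)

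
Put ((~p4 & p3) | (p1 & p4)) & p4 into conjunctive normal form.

(~p4 | p1) & (p3 | p1) & p4

((~p4 & p3) | (p1 & p4)) & p4
= (~p4 | p1) & (~p4 | p4) & (p3 | p1) & (p3 | p4) & p4   (distribute | over &)
= (~p4 | p1) & (p3 | p1) & p4   (simplify)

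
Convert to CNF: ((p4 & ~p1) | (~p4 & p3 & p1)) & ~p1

(p4 | p3) & (p4 | p1) & ~p1

((p4 & ~p1) | (~p4 & p3 & p1)) & ~p1
= (p4 | ~p4) & (p4 | p3) & (p4 | p1) & (~p1 | ~p4) & (~p1 | p3) & (~p1 | p1) & ~p1   (distribute | over &)
= (p4 | p3) & (p4 | p1) & ~p1   (simplify)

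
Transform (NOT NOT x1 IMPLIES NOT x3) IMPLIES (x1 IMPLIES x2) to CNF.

x3 OR NOT x1 OR x2

(NOT NOT x1 IMPLIES NOT x3) IMPLIES (x1 IMPLIES x2)
⇔ NOT (NOT NOT x1 IMPLIES NOT x3) OR (x1 IMPLIES x2)   — eliminate IMPLIES
⇔ NOT (NOT NOT NOT x1 OR NOT x3) OR (x1 IMPLIES x2)   — eliminate IMPLIES
⇔ NOT (NOT NOT NOT x1 OR NOT x3) OR NOT x1 OR x2   — eliminate IMPLIES
⇔ (NOT NOT NOT NOT x1 AND NOT NOT x3) OR NOT x1 OR x2   — De Morgan
⇔ (NOT NOT x1 AND NOT NOT x3) OR NOT x1 OR x2   — double negation
⇔ (x1 AND NOT NOT x3) OR NOT x1 OR x2   — double negation
⇔ (x1 AND x3) OR NOT x1 OR x2   — double negation
⇔ (x1 OR NOT x1 OR x2) AND (x3 OR NOT x1 OR x2)   — distribute OR over AND
⇔ x3 OR NOT x1 OR x2   — simplify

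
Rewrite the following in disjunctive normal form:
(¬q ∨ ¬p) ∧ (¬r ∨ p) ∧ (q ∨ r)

(¬q ∧ p ∧ r) ∨ (¬p ∧ ¬r ∧ q)

(¬q ∨ ¬p) ∧ (¬r ∨ p) ∧ (q ∨ r)
⇔ (¬q ∧ ¬r ∧ q) ∨ (¬q ∧ ¬r ∧ r) ∨ (¬q ∧ p ∧ q) ∨ (¬q ∧ p ∧ r) ∨ (¬p ∧ ¬r ∧ q) ∨ (¬p ∧ ¬r ∧ r) ∨ (¬p ∧ p ∧ q) ∨ (¬p ∧ p ∧ r)   — distribute ∧ over ∨
⇔ (¬q ∧ p ∧ r) ∨ (¬p ∧ ¬r ∧ q)   — simplify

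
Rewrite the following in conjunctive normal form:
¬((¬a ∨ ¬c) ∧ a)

¬((¬a ∨ ¬c) ∧ a)
= ¬(¬a ∨ ¬c) ∨ ¬a   [De Morgan]
= (¬¬a ∧ ¬¬c) ∨ ¬a   [De Morgan]
= (a ∧ ¬¬c) ∨ ¬a   [double negation]
= (a ∧ c) ∨ ¬a   [double negation]
= (a ∨ ¬a) ∧ (c ∨ ¬a)   [distribute ∨ over ∧]
= c ∨ ¬a   [simplify]

c ∨ ¬a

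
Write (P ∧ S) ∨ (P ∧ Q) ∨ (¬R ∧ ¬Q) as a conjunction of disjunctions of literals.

(P ∨ ¬R) ∧ (P ∨ ¬Q) ∧ (S ∨ Q ∨ ¬R)

(P ∧ S) ∨ (P ∧ Q) ∨ (¬R ∧ ¬Q)
= (P ∨ P ∨ ¬R) ∧ (P ∨ P ∨ ¬Q) ∧ (P ∨ Q ∨ ¬R) ∧ (P ∨ Q ∨ ¬Q) ∧ (S ∨ P ∨ ¬R) ∧ (S ∨ P ∨ ¬Q) ∧ (S ∨ Q ∨ ¬R) ∧ (S ∨ Q ∨ ¬Q)   (distribute ∨ over ∧)
= (P ∨ ¬R) ∧ (P ∨ ¬Q) ∧ (S ∨ Q ∨ ¬R)   (simplify)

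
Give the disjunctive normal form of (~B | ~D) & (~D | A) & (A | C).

(~B | ~D) & (~D | A) & (A | C)
≡ (~B & ~D & A) | (~B & ~D & C) | (~B & A & A) | (~B & A & C) | (~D & ~D & A) | (~D & ~D & C) | (~D & A & A) | (~D & A & C)   (distribute & over |)
≡ (~B & A) | (~D & A) | (~D & C)   (simplify)

(~B & A) | (~D & A) | (~D & C)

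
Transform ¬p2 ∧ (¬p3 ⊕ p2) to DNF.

¬p2 ∧ ¬p3

¬p2 ∧ (¬p3 ⊕ p2)
= ¬p2 ∧ ((¬p3 ∧ ¬p2) ∨ (¬¬p3 ∧ p2))
= ¬p2 ∧ ((¬p3 ∧ ¬p2) ∨ (p3 ∧ p2))
= (¬p2 ∧ ¬p3 ∧ ¬p2) ∨ (¬p2 ∧ p3 ∧ p2)
= ¬p2 ∧ ¬p3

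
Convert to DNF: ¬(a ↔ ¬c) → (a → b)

¬(a ↔ ¬c) → (a → b)
≡ ¬¬(a ↔ ¬c) ∨ (a → b)   (eliminate →)
≡ ¬¬((a → ¬c) ∧ (¬c → a)) ∨ (a → b)   (eliminate ↔)
≡ ¬¬((¬a ∨ ¬c) ∧ (¬c → a)) ∨ (a → b)   (eliminate →)
≡ ¬¬((¬a ∨ ¬c) ∧ (¬¬c ∨ a)) ∨ (a → b)   (eliminate →)
≡ ¬¬((¬a ∨ ¬c) ∧ (¬¬c ∨ a)) ∨ ¬a ∨ b   (eliminate →)
≡ ((¬a ∨ ¬c) ∧ (¬¬c ∨ a)) ∨ ¬a ∨ b   (double negation)
≡ ((¬a ∨ ¬c) ∧ (c ∨ a)) ∨ ¬a ∨ b   (double negation)
≡ (¬a ∧ c) ∨ (¬a ∧ a) ∨ (¬c ∧ c) ∨ (¬c ∧ a) ∨ ¬a ∨ b   (distribute ∧ over ∨)
≡ (¬c ∧ a) ∨ ¬a ∨ b   (simplify)

(¬c ∧ a) ∨ ¬a ∨ b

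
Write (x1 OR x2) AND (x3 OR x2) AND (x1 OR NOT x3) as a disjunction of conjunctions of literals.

(x1 OR x2) AND (x3 OR x2) AND (x1 OR NOT x3)
⇔ (x1 AND x3 AND x1) OR (x1 AND x3 AND NOT x3) OR (x1 AND x2 AND x1) OR (x1 AND x2 AND NOT x3) OR (x2 AND x3 AND x1) OR (x2 AND x3 AND NOT x3) OR (x2 AND x2 AND x1) OR (x2 AND x2 AND NOT x3)   — distribute AND over OR
⇔ (x1 AND x3) OR (x1 AND x2) OR (x2 AND NOT x3)   — simplify

(x1 AND x3) OR (x1 AND x2) OR (x2 AND NOT x3)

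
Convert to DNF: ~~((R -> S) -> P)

(R & ~S) | P

~~((R -> S) -> P)
= ~~(~(R -> S) | P)   [eliminate ->]
= ~~(~(~R | S) | P)   [eliminate ->]
= ~(~R | S) | P   [double negation]
= (~~R & ~S) | P   [De Morgan]
= (R & ~S) | P   [double negation]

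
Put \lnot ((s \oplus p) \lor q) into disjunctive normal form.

\lnot ((s \oplus p) \lor q)
⇔ \lnot ((s \land \lnot p) \lor (\lnot s \land p) \lor q)   [expand \oplus]
⇔ \lnot (s \land \lnot p) \land \lnot (\lnot s \land p) \land \lnot q   [De Morgan]
⇔ (\lnot s \lor \lnot \lnot p) \land \lnot (\lnot s \land p) \land \lnot q   [De Morgan]
⇔ (\lnot s \lor p) \land \lnot (\lnot s \land p) \land \lnot q   [double negation]
⇔ (\lnot s \lor p) \land (\lnot \lnot s \lor \lnot p) \land \lnot q   [De Morgan]
⇔ (\lnot s \lor p) \land (s \lor \lnot p) \land \lnot q   [double negation]
⇔ (\lnot s \land s \land \lnot q) \lor (\lnot s \land \lnot p \land \lnot q) \lor (p \land s \land \lnot q) \lor (p \land \lnot p \land \lnot q)   [distribute \land over \lor]
⇔ (\lnot s \land \lnot p \land \lnot q) \lor (p \land s \land \lnot q)   [simplify]

(\lnot s \land \lnot p \land \lnot q) \lor (p \land s \land \lnot q)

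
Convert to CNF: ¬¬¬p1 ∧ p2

¬¬¬p1 ∧ p2
≡ ¬p1 ∧ p2   [double negation]

¬p1 ∧ p2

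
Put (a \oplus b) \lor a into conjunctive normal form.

a \lor b

(a \oplus b) \lor a
≡ ((a \lor b) \land \lnot (a \land b)) \lor a   [expand \oplus]
≡ ((a \lor b) \land (\lnot a \lor \lnot b)) \lor a   [De Morgan]
≡ (a \lor b \lor a) \land (\lnot a \lor \lnot b \lor a)   [distribute \lor over \land]
≡ a \lor b   [simplify]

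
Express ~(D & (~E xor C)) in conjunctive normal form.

(~D | E | C) & (~D | ~C | ~E)

~(D & (~E xor C))
⇔ ~(D & (~E | C) & ~(~E & C))   — expand xor
⇔ ~D | ~(~E | C) | ~~(~E & C)   — De Morgan
⇔ ~D | (~~E & ~C) | ~~(~E & C)   — De Morgan
⇔ ~D | (E & ~C) | ~~(~E & C)   — double negation
⇔ ~D | (E & ~C) | (~E & C)   — double negation
⇔ (~D | E | ~E) & (~D | E | C) & (~D | ~C | ~E) & (~D | ~C | C)   — distribute | over &
⇔ (~D | E | C) & (~D | ~C | ~E)   — simplify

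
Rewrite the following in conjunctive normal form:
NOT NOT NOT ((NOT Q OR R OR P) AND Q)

NOT NOT NOT ((NOT Q OR R OR P) AND Q)
⇔ NOT ((NOT Q OR R OR P) AND Q)   — double negation
⇔ NOT (NOT Q OR R OR P) OR NOT Q   — De Morgan
⇔ (NOT NOT Q AND NOT R AND NOT P) OR NOT Q   — De Morgan
⇔ (Q AND NOT R AND NOT P) OR NOT Q   — double negation
⇔ (Q OR NOT Q) AND (NOT R OR NOT Q) AND (NOT P OR NOT Q)   — distribute OR over AND
⇔ (NOT R OR NOT Q) AND (NOT P OR NOT Q)   — simplify

(NOT R OR NOT Q) AND (NOT P OR NOT Q)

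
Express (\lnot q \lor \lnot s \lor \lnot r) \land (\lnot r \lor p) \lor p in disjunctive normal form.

\lnot r \lor p

(\lnot q \lor \lnot s \lor \lnot r) \land (\lnot r \lor p) \lor p
⇔ \lnot q \land \lnot r \lor \lnot q \land p \lor \lnot s \land \lnot r \lor \lnot s \land p \lor \lnot r \land \lnot r \lor \lnot r \land p \lor p
⇔ \lnot r \lor p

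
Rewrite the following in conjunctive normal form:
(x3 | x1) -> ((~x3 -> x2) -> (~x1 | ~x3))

~x3 | ~x1

(x3 | x1) -> ((~x3 -> x2) -> (~x1 | ~x3))
= ~(x3 | x1) | ((~x3 -> x2) -> (~x1 | ~x3))   [eliminate ->]
= ~(x3 | x1) | ~(~x3 -> x2) | ~x1 | ~x3   [eliminate ->]
= ~(x3 | x1) | ~(~~x3 | x2) | ~x1 | ~x3   [eliminate ->]
= (~x3 & ~x1) | ~(~~x3 | x2) | ~x1 | ~x3   [De Morgan]
= (~x3 & ~x1) | (~~~x3 & ~x2) | ~x1 | ~x3   [De Morgan]
= (~x3 & ~x1) | (~x3 & ~x2) | ~x1 | ~x3   [double negation]
= (~x3 | ~x3 | ~x1 | ~x3) & (~x3 | ~x2 | ~x1 | ~x3) & (~x1 | ~x3 | ~x1 | ~x3) & (~x1 | ~x2 | ~x1 | ~x3)   [distribute | over &]
= ~x3 | ~x1   [simplify]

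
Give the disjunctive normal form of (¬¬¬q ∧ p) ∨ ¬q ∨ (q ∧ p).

¬q ∨ (q ∧ p)

(¬¬¬q ∧ p) ∨ ¬q ∨ (q ∧ p)
⇔ (¬q ∧ p) ∨ ¬q ∨ (q ∧ p)   [double negation]
⇔ ¬q ∨ (q ∧ p)   [simplify]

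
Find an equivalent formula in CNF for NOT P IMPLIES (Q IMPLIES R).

P OR NOT Q OR R

NOT P IMPLIES (Q IMPLIES R)
= NOT NOT P OR (Q IMPLIES R)   — eliminate IMPLIES
= NOT NOT P OR NOT Q OR R   — eliminate IMPLIES
= P OR NOT Q OR R   — double negation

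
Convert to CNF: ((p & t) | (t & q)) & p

((p & t) | (t & q)) & p
⇔ (p | t) & (p | q) & (t | t) & (t | q) & p   (distribute | over &)
⇔ t & p   (simplify)

t & p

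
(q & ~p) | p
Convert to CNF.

(q & ~p) | p
≡ (q | p) & (~p | p)   (distribute | over &)
≡ q | p   (simplify)

q | p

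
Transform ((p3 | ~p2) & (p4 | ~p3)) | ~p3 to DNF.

(p3 & p4) | (~p2 & p4) | ~p3

((p3 | ~p2) & (p4 | ~p3)) | ~p3
= (p3 & p4) | (p3 & ~p3) | (~p2 & p4) | (~p2 & ~p3) | ~p3   (distribute & over |)
= (p3 & p4) | (~p2 & p4) | ~p3   (simplify)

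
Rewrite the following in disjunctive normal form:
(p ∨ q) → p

(p ∨ q) → p
≡ ¬(p ∨ q) ∨ p   (eliminate →)
≡ (¬p ∧ ¬q) ∨ p   (De Morgan)

(¬p ∧ ¬q) ∨ p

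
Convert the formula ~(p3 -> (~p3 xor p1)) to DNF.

p3 & ~p1

~(p3 -> (~p3 xor p1))
≡ ~(~p3 | (~p3 xor p1))   — eliminate ->
≡ ~(~p3 | (~p3 & ~p1) | (~~p3 & p1))   — expand xor
≡ ~~p3 & ~(~p3 & ~p1) & ~(~~p3 & p1)   — De Morgan
≡ p3 & ~(~p3 & ~p1) & ~(~~p3 & p1)   — double negation
≡ p3 & (~~p3 | ~~p1) & ~(~~p3 & p1)   — De Morgan
≡ p3 & (p3 | ~~p1) & ~(~~p3 & p1)   — double negation
≡ p3 & (p3 | p1) & ~(~~p3 & p1)   — double negation
≡ p3 & (p3 | p1) & (~~~p3 | ~p1)   — De Morgan
≡ p3 & (p3 | p1) & (~p3 | ~p1)   — double negation
≡ (p3 & p3 & ~p3) | (p3 & p3 & ~p1) | (p3 & p1 & ~p3) | (p3 & p1 & ~p1)   — distribute & over |
≡ p3 & ~p1   — simplify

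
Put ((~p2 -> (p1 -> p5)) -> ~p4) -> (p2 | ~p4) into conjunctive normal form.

p2 | ~p1 | p5 | ~p4

((~p2 -> (p1 -> p5)) -> ~p4) -> (p2 | ~p4)
⇔ ~((~p2 -> (p1 -> p5)) -> ~p4) | p2 | ~p4   [eliminate ->]
⇔ ~(~(~p2 -> (p1 -> p5)) | ~p4) | p2 | ~p4   [eliminate ->]
⇔ ~(~(~~p2 | (p1 -> p5)) | ~p4) | p2 | ~p4   [eliminate ->]
⇔ ~(~(~~p2 | ~p1 | p5) | ~p4) | p2 | ~p4   [eliminate ->]
⇔ (~~(~~p2 | ~p1 | p5) & ~~p4) | p2 | ~p4   [De Morgan]
⇔ ((~~p2 | ~p1 | p5) & ~~p4) | p2 | ~p4   [double negation]
⇔ ((p2 | ~p1 | p5) & ~~p4) | p2 | ~p4   [double negation]
⇔ ((p2 | ~p1 | p5) & p4) | p2 | ~p4   [double negation]
⇔ (p2 | ~p1 | p5 | p2 | ~p4) & (p4 | p2 | ~p4)   [distribute | over &]
⇔ p2 | ~p1 | p5 | ~p4   [simplify]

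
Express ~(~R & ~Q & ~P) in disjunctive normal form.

~(~R & ~Q & ~P)
⇔ ~~R | ~~Q | ~~P   — De Morgan
⇔ R | ~~Q | ~~P   — double negation
⇔ R | Q | ~~P   — double negation
⇔ R | Q | P   — double negation

R | Q | P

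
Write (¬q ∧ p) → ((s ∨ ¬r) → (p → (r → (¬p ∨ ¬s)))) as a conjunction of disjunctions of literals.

(¬q ∧ p) → ((s ∨ ¬r) → (p → (r → (¬p ∨ ¬s))))
⇔ ¬(¬q ∧ p) ∨ ((s ∨ ¬r) → (p → (r → (¬p ∨ ¬s))))   [eliminate →]
⇔ ¬(¬q ∧ p) ∨ ¬(s ∨ ¬r) ∨ (p → (r → (¬p ∨ ¬s)))   [eliminate →]
⇔ ¬(¬q ∧ p) ∨ ¬(s ∨ ¬r) ∨ ¬p ∨ (r → (¬p ∨ ¬s))   [eliminate →]
⇔ ¬(¬q ∧ p) ∨ ¬(s ∨ ¬r) ∨ ¬p ∨ ¬r ∨ ¬p ∨ ¬s   [eliminate →]
⇔ ¬¬q ∨ ¬p ∨ ¬(s ∨ ¬r) ∨ ¬p ∨ ¬r ∨ ¬p ∨ ¬s   [De Morgan]
⇔ q ∨ ¬p ∨ ¬(s ∨ ¬r) ∨ ¬p ∨ ¬r ∨ ¬p ∨ ¬s   [double negation]
⇔ q ∨ ¬p ∨ (¬s ∧ ¬¬r) ∨ ¬p ∨ ¬r ∨ ¬p ∨ ¬s   [De Morgan]
⇔ q ∨ ¬p ∨ (¬s ∧ r) ∨ ¬p ∨ ¬r ∨ ¬p ∨ ¬s   [double negation]
⇔ (q ∨ ¬p ∨ ¬s ∨ ¬p ∨ ¬r ∨ ¬p ∨ ¬s) ∧ (q ∨ ¬p ∨ r ∨ ¬p ∨ ¬r ∨ ¬p ∨ ¬s)   [distribute ∨ over ∧]
⇔ q ∨ ¬p ∨ ¬s ∨ ¬r   [simplify]

q ∨ ¬p ∨ ¬s ∨ ¬r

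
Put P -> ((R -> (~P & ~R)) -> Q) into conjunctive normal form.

P -> ((R -> (~P & ~R)) -> Q)
≡ ~P | ((R -> (~P & ~R)) -> Q)   [eliminate ->]
≡ ~P | ~(R -> (~P & ~R)) | Q   [eliminate ->]
≡ ~P | ~(~R | (~P & ~R)) | Q   [eliminate ->]
≡ ~P | (~~R & ~(~P & ~R)) | Q   [De Morgan]
≡ ~P | (R & ~(~P & ~R)) | Q   [double negation]
≡ ~P | (R & (~~P | ~~R)) | Q   [De Morgan]
≡ ~P | (R & (P | ~~R)) | Q   [double negation]
≡ ~P | (R & (P | R)) | Q   [double negation]
≡ (~P | R | Q) & (~P | P | R | Q)   [distribute | over &]
≡ ~P | R | Q   [simplify]

~P | R | Q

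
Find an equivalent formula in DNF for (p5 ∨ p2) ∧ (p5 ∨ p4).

(p5 ∨ p2) ∧ (p5 ∨ p4)
≡ p5 ∧ p5 ∨ p5 ∧ p4 ∨ p2 ∧ p5 ∨ p2 ∧ p4   [distribute ∧ over ∨]
≡ p5 ∨ p2 ∧ p4   [simplify]

p5 ∨ p2 ∧ p4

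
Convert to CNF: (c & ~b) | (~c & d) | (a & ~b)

(c & ~b) | (~c & d) | (a & ~b)
= (c | ~c | a) & (c | ~c | ~b) & (c | d | a) & (c | d | ~b) & (~b | ~c | a) & (~b | ~c | ~b) & (~b | d | a) & (~b | d | ~b)   [distribute | over &]
= (c | d | a) & (~b | ~c) & (~b | d)   [simplify]

(c | d | a) & (~b | ~c) & (~b | d)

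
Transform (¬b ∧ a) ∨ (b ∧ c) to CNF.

(¬b ∨ c) ∧ (a ∨ b) ∧ (a ∨ c)

(¬b ∧ a) ∨ (b ∧ c)
≡ (¬b ∨ b) ∧ (¬b ∨ c) ∧ (a ∨ b) ∧ (a ∨ c)   (distribute ∨ over ∧)
≡ (¬b ∨ c) ∧ (a ∨ b) ∧ (a ∨ c)   (simplify)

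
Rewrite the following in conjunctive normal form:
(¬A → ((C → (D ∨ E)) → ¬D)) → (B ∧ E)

(¬A → ((C → (D ∨ E)) → ¬D)) → (B ∧ E)
≡ ¬(¬A → ((C → (D ∨ E)) → ¬D)) ∨ (B ∧ E)
≡ ¬(¬¬A ∨ ((C → (D ∨ E)) → ¬D)) ∨ (B ∧ E)
≡ ¬(¬¬A ∨ ¬(C → (D ∨ E)) ∨ ¬D) ∨ (B ∧ E)
≡ ¬(¬¬A ∨ ¬(¬C ∨ D ∨ E) ∨ ¬D) ∨ (B ∧ E)
≡ (¬¬¬A ∧ ¬¬(¬C ∨ D ∨ E) ∧ ¬¬D) ∨ (B ∧ E)
≡ (¬A ∧ ¬¬(¬C ∨ D ∨ E) ∧ ¬¬D) ∨ (B ∧ E)
≡ (¬A ∧ (¬C ∨ D ∨ E) ∧ ¬¬D) ∨ (B ∧ E)
≡ (¬A ∧ (¬C ∨ D ∨ E) ∧ D) ∨ (B ∧ E)
≡ (¬A ∨ B) ∧ (¬A ∨ E) ∧ (¬C ∨ D ∨ E ∨ B) ∧ (¬C ∨ D ∨ E ∨ E) ∧ (D ∨ B) ∧ (D ∨ E)
≡ (¬A ∨ B) ∧ (¬A ∨ E) ∧ (D ∨ B) ∧ (D ∨ E)

(¬A ∨ B) ∧ (¬A ∨ E) ∧ (D ∨ B) ∧ (D ∨ E)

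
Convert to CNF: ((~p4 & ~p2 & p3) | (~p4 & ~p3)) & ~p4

~p4 & (~p2 | ~p3)

((~p4 & ~p2 & p3) | (~p4 & ~p3)) & ~p4
≡ (~p4 | ~p4) & (~p4 | ~p3) & (~p2 | ~p4) & (~p2 | ~p3) & (p3 | ~p4) & (p3 | ~p3) & ~p4   (distribute | over &)
≡ ~p4 & (~p2 | ~p3)   (simplify)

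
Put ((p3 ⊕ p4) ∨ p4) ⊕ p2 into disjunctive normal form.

(p3 ∧ ¬p4 ∧ ¬p2) ∨ (p4 ∧ ¬p2) ∨ (¬p3 ∧ ¬p4 ∧ p2)

((p3 ⊕ p4) ∨ p4) ⊕ p2
≡ (((p3 ⊕ p4) ∨ p4) ∧ ¬p2) ∨ (¬((p3 ⊕ p4) ∨ p4) ∧ p2)   [expand ⊕]
≡ (((p3 ∧ ¬p4) ∨ (¬p3 ∧ p4) ∨ p4) ∧ ¬p2) ∨ (¬((p3 ⊕ p4) ∨ p4) ∧ p2)   [expand ⊕]
≡ (((p3 ∧ ¬p4) ∨ (¬p3 ∧ p4) ∨ p4) ∧ ¬p2) ∨ (¬((p3 ∧ ¬p4) ∨ (¬p3 ∧ p4) ∨ p4) ∧ p2)   [expand ⊕]
≡ (((p3 ∧ ¬p4) ∨ (¬p3 ∧ p4) ∨ p4) ∧ ¬p2) ∨ (¬(p3 ∧ ¬p4) ∧ ¬(¬p3 ∧ p4) ∧ ¬p4 ∧ p2)   [De Morgan]
≡ (((p3 ∧ ¬p4) ∨ (¬p3 ∧ p4) ∨ p4) ∧ ¬p2) ∨ ((¬p3 ∨ ¬¬p4) ∧ ¬(¬p3 ∧ p4) ∧ ¬p4 ∧ p2)   [De Morgan]
≡ (((p3 ∧ ¬p4) ∨ (¬p3 ∧ p4) ∨ p4) ∧ ¬p2) ∨ ((¬p3 ∨ p4) ∧ ¬(¬p3 ∧ p4) ∧ ¬p4 ∧ p2)   [double negation]
≡ (((p3 ∧ ¬p4) ∨ (¬p3 ∧ p4) ∨ p4) ∧ ¬p2) ∨ ((¬p3 ∨ p4) ∧ (¬¬p3 ∨ ¬p4) ∧ ¬p4 ∧ p2)   [De Morgan]
≡ (((p3 ∧ ¬p4) ∨ (¬p3 ∧ p4) ∨ p4) ∧ ¬p2) ∨ ((¬p3 ∨ p4) ∧ (p3 ∨ ¬p4) ∧ ¬p4 ∧ p2)   [double negation]
≡ (p3 ∧ ¬p4 ∧ ¬p2) ∨ (¬p3 ∧ p4 ∧ ¬p2) ∨ (p4 ∧ ¬p2) ∨ (¬p3 ∧ p3 ∧ ¬p4 ∧ p2) ∨ (¬p3 ∧ ¬p4 ∧ ¬p4 ∧ p2) ∨ (p4 ∧ p3 ∧ ¬p4 ∧ p2) ∨ (p4 ∧ ¬p4 ∧ ¬p4 ∧ p2)   [distribute ∧ over ∨]
≡ (p3 ∧ ¬p4 ∧ ¬p2) ∨ (p4 ∧ ¬p2) ∨ (¬p3 ∧ ¬p4 ∧ p2)   [simplify]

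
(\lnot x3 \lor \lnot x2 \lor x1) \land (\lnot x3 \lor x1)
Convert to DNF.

(\lnot x3 \lor \lnot x2 \lor x1) \land (\lnot x3 \lor x1)
≡ (\lnot x3 \land \lnot x3) \lor (\lnot x3 \land x1) \lor (\lnot x2 \land \lnot x3) \lor (\lnot x2 \land x1) \lor (x1 \land \lnot x3) \lor (x1 \land x1)   [distribute \land over \lor]
≡ \lnot x3 \lor x1   [simplify]

\lnot x3 \lor x1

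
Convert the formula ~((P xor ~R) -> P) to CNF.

(P | ~R) & ~P

~((P xor ~R) -> P)
≡ ~(~(P xor ~R) | P)   [eliminate ->]
≡ ~(~((P | ~R) & ~(P & ~R)) | P)   [expand xor]
≡ ~~((P | ~R) & ~(P & ~R)) & ~P   [De Morgan]
≡ (P | ~R) & ~(P & ~R) & ~P   [double negation]
≡ (P | ~R) & (~P | ~~R) & ~P   [De Morgan]
≡ (P | ~R) & (~P | R) & ~P   [double negation]
≡ (P | ~R) & ~P   [simplify]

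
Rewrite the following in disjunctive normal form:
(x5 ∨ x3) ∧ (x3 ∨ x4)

(x5 ∧ x4) ∨ x3

(x5 ∨ x3) ∧ (x3 ∨ x4)
= (x5 ∧ x3) ∨ (x5 ∧ x4) ∨ (x3 ∧ x3) ∨ (x3 ∧ x4)   — distribute ∧ over ∨
= (x5 ∧ x4) ∨ x3   — simplify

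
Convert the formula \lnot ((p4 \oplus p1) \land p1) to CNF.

\lnot ((p4 \oplus p1) \land p1)
≡ \lnot ((p4 \lor p1) \land \lnot (p4 \land p1) \land p1)   — expand \oplus
≡ \lnot (p4 \lor p1) \lor \lnot \lnot (p4 \land p1) \lor \lnot p1   — De Morgan
≡ (\lnot p4 \land \lnot p1) \lor \lnot \lnot (p4 \land p1) \lor \lnot p1   — De Morgan
≡ (\lnot p4 \land \lnot p1) \lor (p4 \land p1) \lor \lnot p1   — double negation
≡ (\lnot p4 \lor p4 \lor \lnot p1) \land (\lnot p4 \lor p1 \lor \lnot p1) \land (\lnot p1 \lor p4 \lor \lnot p1) \land (\lnot p1 \lor p1 \lor \lnot p1)   — distribute \lor over \land
≡ \lnot p1 \lor p4   — simplify

\lnot p1 \lor p4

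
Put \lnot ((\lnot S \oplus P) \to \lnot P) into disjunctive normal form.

S \land P

\lnot ((\lnot S \oplus P) \to \lnot P)
≡ \lnot (\lnot (\lnot S \oplus P) \lor \lnot P)   (eliminate \to)
≡ \lnot (\lnot ((\lnot S \land \lnot P) \lor (\lnot \lnot S \land P)) \lor \lnot P)   (expand \oplus)
≡ \lnot \lnot ((\lnot S \land \lnot P) \lor (\lnot \lnot S \land P)) \land \lnot \lnot P   (De Morgan)
≡ ((\lnot S \land \lnot P) \lor (\lnot \lnot S \land P)) \land \lnot \lnot P   (double negation)
≡ ((\lnot S \land \lnot P) \lor (S \land P)) \land \lnot \lnot P   (double negation)
≡ ((\lnot S \land \lnot P) \lor (S \land P)) \land P   (double negation)
≡ (\lnot S \land \lnot P \land P) \lor (S \land P \land P)   (distribute \land over \lor)
≡ S \land P   (simplify)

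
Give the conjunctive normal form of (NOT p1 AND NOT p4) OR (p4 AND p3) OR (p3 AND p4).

(NOT p1 AND NOT p4) OR (p4 AND p3) OR (p3 AND p4)
≡ (NOT p1 OR p4 OR p3) AND (NOT p1 OR p4 OR p4) AND (NOT p1 OR p3 OR p3) AND (NOT p1 OR p3 OR p4) AND (NOT p4 OR p4 OR p3) AND (NOT p4 OR p4 OR p4) AND (NOT p4 OR p3 OR p3) AND (NOT p4 OR p3 OR p4)   (distribute OR over AND)
≡ (NOT p1 OR p4) AND (NOT p1 OR p3) AND (NOT p4 OR p3)   (simplify)

(NOT p1 OR p4) AND (NOT p1 OR p3) AND (NOT p4 OR p3)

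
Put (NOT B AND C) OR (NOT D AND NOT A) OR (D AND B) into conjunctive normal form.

(NOT B OR NOT A OR D) AND (C OR NOT D OR B) AND (C OR NOT A OR D) AND (C OR NOT A OR B)

(NOT B AND C) OR (NOT D AND NOT A) OR (D AND B)
≡ (NOT B OR NOT D OR D) AND (NOT B OR NOT D OR B) AND (NOT B OR NOT A OR D) AND (NOT B OR NOT A OR B) AND (C OR NOT D OR D) AND (C OR NOT D OR B) AND (C OR NOT A OR D) AND (C OR NOT A OR B)   — distribute OR over AND
≡ (NOT B OR NOT A OR D) AND (C OR NOT D OR B) AND (C OR NOT A OR D) AND (C OR NOT A OR B)   — simplify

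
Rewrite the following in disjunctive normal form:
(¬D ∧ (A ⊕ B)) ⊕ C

(¬D ∧ A ∧ ¬B ∧ ¬C) ∨ (¬D ∧ ¬A ∧ B ∧ ¬C) ∨ (D ∧ C) ∨ (¬A ∧ ¬B ∧ C) ∨ (B ∧ A ∧ C)

(¬D ∧ (A ⊕ B)) ⊕ C
≡ (¬D ∧ (A ⊕ B) ∧ ¬C) ∨ (¬(¬D ∧ (A ⊕ B)) ∧ C)   (expand ⊕)
≡ (¬D ∧ ((A ∧ ¬B) ∨ (¬A ∧ B)) ∧ ¬C) ∨ (¬(¬D ∧ (A ⊕ B)) ∧ C)   (expand ⊕)
≡ (¬D ∧ ((A ∧ ¬B) ∨ (¬A ∧ B)) ∧ ¬C) ∨ (¬(¬D ∧ ((A ∧ ¬B) ∨ (¬A ∧ B))) ∧ C)   (expand ⊕)
≡ (¬D ∧ ((A ∧ ¬B) ∨ (¬A ∧ B)) ∧ ¬C) ∨ ((¬¬D ∨ ¬((A ∧ ¬B) ∨ (¬A ∧ B))) ∧ C)   (De Morgan)
≡ (¬D ∧ ((A ∧ ¬B) ∨ (¬A ∧ B)) ∧ ¬C) ∨ ((D ∨ ¬((A ∧ ¬B) ∨ (¬A ∧ B))) ∧ C)   (double negation)
≡ (¬D ∧ ((A ∧ ¬B) ∨ (¬A ∧ B)) ∧ ¬C) ∨ ((D ∨ (¬(A ∧ ¬B) ∧ ¬(¬A ∧ B))) ∧ C)   (De Morgan)
≡ (¬D ∧ ((A ∧ ¬B) ∨ (¬A ∧ B)) ∧ ¬C) ∨ ((D ∨ ((¬A ∨ ¬¬B) ∧ ¬(¬A ∧ B))) ∧ C)   (De Morgan)
≡ (¬D ∧ ((A ∧ ¬B) ∨ (¬A ∧ B)) ∧ ¬C) ∨ ((D ∨ ((¬A ∨ B) ∧ ¬(¬A ∧ B))) ∧ C)   (double negation)
≡ (¬D ∧ ((A ∧ ¬B) ∨ (¬A ∧ B)) ∧ ¬C) ∨ ((D ∨ ((¬A ∨ B) ∧ (¬¬A ∨ ¬B))) ∧ C)   (De Morgan)
≡ (¬D ∧ ((A ∧ ¬B) ∨ (¬A ∧ B)) ∧ ¬C) ∨ ((D ∨ ((¬A ∨ B) ∧ (A ∨ ¬B))) ∧ C)   (double negation)
≡ (¬D ∧ A ∧ ¬B ∧ ¬C) ∨ (¬D ∧ ¬A ∧ B ∧ ¬C) ∨ (D ∧ C) ∨ (¬A ∧ A ∧ C) ∨ (¬A ∧ ¬B ∧ C) ∨ (B ∧ A ∧ C) ∨ (B ∧ ¬B ∧ C)   (distribute ∧ over ∨)
≡ (¬D ∧ A ∧ ¬B ∧ ¬C) ∨ (¬D ∧ ¬A ∧ B ∧ ¬C) ∨ (D ∧ C) ∨ (¬A ∧ ¬B ∧ C) ∨ (B ∧ A ∧ C)   (simplify)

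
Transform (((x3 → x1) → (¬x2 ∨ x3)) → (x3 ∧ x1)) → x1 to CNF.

(((x3 → x1) → (¬x2 ∨ x3)) → (x3 ∧ x1)) → x1
= ¬(((x3 → x1) → (¬x2 ∨ x3)) → (x3 ∧ x1)) ∨ x1   [eliminate →]
= ¬(¬((x3 → x1) → (¬x2 ∨ x3)) ∨ (x3 ∧ x1)) ∨ x1   [eliminate →]
= ¬(¬(¬(x3 → x1) ∨ ¬x2 ∨ x3) ∨ (x3 ∧ x1)) ∨ x1   [eliminate →]
= ¬(¬(¬(¬x3 ∨ x1) ∨ ¬x2 ∨ x3) ∨ (x3 ∧ x1)) ∨ x1   [eliminate →]
= (¬¬(¬(¬x3 ∨ x1) ∨ ¬x2 ∨ x3) ∧ ¬(x3 ∧ x1)) ∨ x1   [De Morgan]
= ((¬(¬x3 ∨ x1) ∨ ¬x2 ∨ x3) ∧ ¬(x3 ∧ x1)) ∨ x1   [double negation]
= (((¬¬x3 ∧ ¬x1) ∨ ¬x2 ∨ x3) ∧ ¬(x3 ∧ x1)) ∨ x1   [De Morgan]
= (((x3 ∧ ¬x1) ∨ ¬x2 ∨ x3) ∧ ¬(x3 ∧ x1)) ∨ x1   [double negation]
= (((x3 ∧ ¬x1) ∨ ¬x2 ∨ x3) ∧ (¬x3 ∨ ¬x1)) ∨ x1   [De Morgan]
= (x3 ∨ ¬x2 ∨ x3 ∨ x1) ∧ (¬x1 ∨ ¬x2 ∨ x3 ∨ x1) ∧ (¬x3 ∨ ¬x1 ∨ x1)   [distribute ∨ over ∧]
= x3 ∨ ¬x2 ∨ x1   [simplify]

x3 ∨ ¬x2 ∨ x1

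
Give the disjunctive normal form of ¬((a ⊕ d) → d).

¬((a ⊕ d) → d)
⇔ ¬(¬(a ⊕ d) ∨ d)   [eliminate →]
⇔ ¬(¬((a ∧ ¬d) ∨ (¬a ∧ d)) ∨ d)   [expand ⊕]
⇔ ¬¬((a ∧ ¬d) ∨ (¬a ∧ d)) ∧ ¬d   [De Morgan]
⇔ ((a ∧ ¬d) ∨ (¬a ∧ d)) ∧ ¬d   [double negation]
⇔ (a ∧ ¬d ∧ ¬d) ∨ (¬a ∧ d ∧ ¬d)   [distribute ∧ over ∨]
⇔ a ∧ ¬d   [simplify]

a ∧ ¬d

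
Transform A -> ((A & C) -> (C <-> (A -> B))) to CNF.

A -> ((A & C) -> (C <-> (A -> B)))
= ~A | ((A & C) -> (C <-> (A -> B)))
= ~A | ~(A & C) | (C <-> (A -> B))
= ~A | ~(A & C) | ((C -> (A -> B)) & ((A -> B) -> C))
= ~A | ~(A & C) | ((~C | (A -> B)) & ((A -> B) -> C))
= ~A | ~(A & C) | ((~C | ~A | B) & ((A -> B) -> C))
= ~A | ~(A & C) | ((~C | ~A | B) & (~(A -> B) | C))
= ~A | ~(A & C) | ((~C | ~A | B) & (~(~A | B) | C))
= ~A | ~A | ~C | ((~C | ~A | B) & (~(~A | B) | C))
= ~A | ~A | ~C | ((~C | ~A | B) & ((~~A & ~B) | C))
= ~A | ~A | ~C | ((~C | ~A | B) & ((A & ~B) | C))
= (~A | ~A | ~C | ~C | ~A | B) & (~A | ~A | ~C | A | C) & (~A | ~A | ~C | ~B | C)
= ~A | ~C | B

~A | ~C | B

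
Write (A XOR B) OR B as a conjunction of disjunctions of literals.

(A XOR B) OR B
⇔ ((A OR B) AND NOT (A AND B)) OR B   (expand XOR)
⇔ ((A OR B) AND (NOT A OR NOT B)) OR B   (De Morgan)
⇔ (A OR B OR B) AND (NOT A OR NOT B OR B)   (distribute OR over AND)
⇔ A OR B   (simplify)

A OR B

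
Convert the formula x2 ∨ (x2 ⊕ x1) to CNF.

x2 ∨ (x2 ⊕ x1)
= x2 ∨ ((x2 ∨ x1) ∧ ¬(x2 ∧ x1))   [expand ⊕]
= x2 ∨ ((x2 ∨ x1) ∧ (¬x2 ∨ ¬x1))   [De Morgan]
= (x2 ∨ x2 ∨ x1) ∧ (x2 ∨ ¬x2 ∨ ¬x1)   [distribute ∨ over ∧]
= x2 ∨ x1   [simplify]

x2 ∨ x1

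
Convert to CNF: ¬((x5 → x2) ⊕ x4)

¬((x5 → x2) ⊕ x4)
≡ ¬(((x5 → x2) ∨ x4) ∧ ¬((x5 → x2) ∧ x4))
≡ ¬((¬x5 ∨ x2 ∨ x4) ∧ ¬((x5 → x2) ∧ x4))
≡ ¬((¬x5 ∨ x2 ∨ x4) ∧ ¬((¬x5 ∨ x2) ∧ x4))
≡ ¬(¬x5 ∨ x2 ∨ x4) ∨ ¬¬((¬x5 ∨ x2) ∧ x4)
≡ (¬¬x5 ∧ ¬x2 ∧ ¬x4) ∨ ¬¬((¬x5 ∨ x2) ∧ x4)
≡ (x5 ∧ ¬x2 ∧ ¬x4) ∨ ¬¬((¬x5 ∨ x2) ∧ x4)
≡ (x5 ∧ ¬x2 ∧ ¬x4) ∨ ((¬x5 ∨ x2) ∧ x4)
≡ (x5 ∨ ¬x5 ∨ x2) ∧ (x5 ∨ x4) ∧ (¬x2 ∨ ¬x5 ∨ x2) ∧ (¬x2 ∨ x4) ∧ (¬x4 ∨ ¬x5 ∨ x2) ∧ (¬x4 ∨ x4)
≡ (x5 ∨ x4) ∧ (¬x2 ∨ x4) ∧ (¬x4 ∨ ¬x5 ∨ x2)

(x5 ∨ x4) ∧ (¬x2 ∨ x4) ∧ (¬x4 ∨ ¬x5 ∨ x2)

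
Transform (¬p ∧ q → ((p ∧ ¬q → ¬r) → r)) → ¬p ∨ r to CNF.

¬p ∨ r

(¬p ∧ q → ((p ∧ ¬q → ¬r) → r)) → ¬p ∨ r
⇔ ¬(¬p ∧ q → ((p ∧ ¬q → ¬r) → r)) ∨ ¬p ∨ r   — eliminate →
⇔ ¬(¬(¬p ∧ q) ∨ ((p ∧ ¬q → ¬r) → r)) ∨ ¬p ∨ r   — eliminate →
⇔ ¬(¬(¬p ∧ q) ∨ ¬(p ∧ ¬q → ¬r) ∨ r) ∨ ¬p ∨ r   — eliminate →
⇔ ¬(¬(¬p ∧ q) ∨ ¬(¬(p ∧ ¬q) ∨ ¬r) ∨ r) ∨ ¬p ∨ r   — eliminate →
⇔ ¬¬(¬p ∧ q) ∧ ¬¬(¬(p ∧ ¬q) ∨ ¬r) ∧ ¬r ∨ ¬p ∨ r   — De Morgan
⇔ ¬p ∧ q ∧ ¬¬(¬(p ∧ ¬q) ∨ ¬r) ∧ ¬r ∨ ¬p ∨ r   — double negation
⇔ ¬p ∧ q ∧ (¬(p ∧ ¬q) ∨ ¬r) ∧ ¬r ∨ ¬p ∨ r   — double negation
⇔ ¬p ∧ q ∧ (¬p ∨ ¬¬q ∨ ¬r) ∧ ¬r ∨ ¬p ∨ r   — De Morgan
⇔ ¬p ∧ q ∧ (¬p ∨ q ∨ ¬r) ∧ ¬r ∨ ¬p ∨ r   — double negation
⇔ (¬p ∨ ¬p ∨ r) ∧ (q ∨ ¬p ∨ r) ∧ (¬p ∨ q ∨ ¬r ∨ ¬p ∨ r) ∧ (¬r ∨ ¬p ∨ r)   — distribute ∨ over ∧
⇔ ¬p ∨ r   — simplify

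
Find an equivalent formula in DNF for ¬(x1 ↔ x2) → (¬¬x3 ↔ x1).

¬(x1 ↔ x2) → (¬¬x3 ↔ x1)
= ¬¬(x1 ↔ x2) ∨ (¬¬x3 ↔ x1)
= ¬¬((x1 → x2) ∧ (x2 → x1)) ∨ (¬¬x3 ↔ x1)
= ¬¬((¬x1 ∨ x2) ∧ (x2 → x1)) ∨ (¬¬x3 ↔ x1)
= ¬¬((¬x1 ∨ x2) ∧ (¬x2 ∨ x1)) ∨ (¬¬x3 ↔ x1)
= ¬¬((¬x1 ∨ x2) ∧ (¬x2 ∨ x1)) ∨ ((¬¬x3 → x1) ∧ (x1 → ¬¬x3))
= ¬¬((¬x1 ∨ x2) ∧ (¬x2 ∨ x1)) ∨ ((¬¬¬x3 ∨ x1) ∧ (x1 → ¬¬x3))
= ¬¬((¬x1 ∨ x2) ∧ (¬x2 ∨ x1)) ∨ ((¬¬¬x3 ∨ x1) ∧ (¬x1 ∨ ¬¬x3))
= ((¬x1 ∨ x2) ∧ (¬x2 ∨ x1)) ∨ ((¬¬¬x3 ∨ x1) ∧ (¬x1 ∨ ¬¬x3))
= ((¬x1 ∨ x2) ∧ (¬x2 ∨ x1)) ∨ ((¬x3 ∨ x1) ∧ (¬x1 ∨ ¬¬x3))
= ((¬x1 ∨ x2) ∧ (¬x2 ∨ x1)) ∨ ((¬x3 ∨ x1) ∧ (¬x1 ∨ x3))
= (¬x1 ∧ ¬x2) ∨ (¬x1 ∧ x1) ∨ (x2 ∧ ¬x2) ∨ (x2 ∧ x1) ∨ (¬x3 ∧ ¬x1) ∨ (¬x3 ∧ x3) ∨ (x1 ∧ ¬x1) ∨ (x1 ∧ x3)
= (¬x1 ∧ ¬x2) ∨ (x2 ∧ x1) ∨ (¬x3 ∧ ¬x1) ∨ (x1 ∧ x3)

(¬x1 ∧ ¬x2) ∨ (x2 ∧ x1) ∨ (¬x3 ∧ ¬x1) ∨ (x1 ∧ x3)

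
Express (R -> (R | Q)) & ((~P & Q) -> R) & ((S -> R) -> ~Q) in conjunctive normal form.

(P | ~Q | R) & (S | ~Q) & (~R | ~Q)

(R -> (R | Q)) & ((~P & Q) -> R) & ((S -> R) -> ~Q)
⇔ (~R | R | Q) & ((~P & Q) -> R) & ((S -> R) -> ~Q)
⇔ (~R | R | Q) & (~(~P & Q) | R) & ((S -> R) -> ~Q)
⇔ (~R | R | Q) & (~(~P & Q) | R) & (~(S -> R) | ~Q)
⇔ (~R | R | Q) & (~(~P & Q) | R) & (~(~S | R) | ~Q)
⇔ (~R | R | Q) & (~~P | ~Q | R) & (~(~S | R) | ~Q)
⇔ (~R | R | Q) & (P | ~Q | R) & (~(~S | R) | ~Q)
⇔ (~R | R | Q) & (P | ~Q | R) & ((~~S & ~R) | ~Q)
⇔ (~R | R | Q) & (P | ~Q | R) & ((S & ~R) | ~Q)
⇔ (~R | R | Q) & (P | ~Q | R) & (S | ~Q) & (~R | ~Q)
⇔ (P | ~Q | R) & (S | ~Q) & (~R | ~Q)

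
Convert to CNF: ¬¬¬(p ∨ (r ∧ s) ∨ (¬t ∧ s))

¬¬¬(p ∨ (r ∧ s) ∨ (¬t ∧ s))
= ¬(p ∨ (r ∧ s) ∨ (¬t ∧ s))   — double negation
= ¬p ∧ ¬(r ∧ s) ∧ ¬(¬t ∧ s)   — De Morgan
= ¬p ∧ (¬r ∨ ¬s) ∧ ¬(¬t ∧ s)   — De Morgan
= ¬p ∧ (¬r ∨ ¬s) ∧ (¬¬t ∨ ¬s)   — De Morgan
= ¬p ∧ (¬r ∨ ¬s) ∧ (t ∨ ¬s)   — double negation

¬p ∧ (¬r ∨ ¬s) ∧ (t ∨ ¬s)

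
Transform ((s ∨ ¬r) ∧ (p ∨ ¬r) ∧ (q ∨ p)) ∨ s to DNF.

((s ∨ ¬r) ∧ (p ∨ ¬r) ∧ (q ∨ p)) ∨ s
= (s ∧ p ∧ q) ∨ (s ∧ p ∧ p) ∨ (s ∧ ¬r ∧ q) ∨ (s ∧ ¬r ∧ p) ∨ (¬r ∧ p ∧ q) ∨ (¬r ∧ p ∧ p) ∨ (¬r ∧ ¬r ∧ q) ∨ (¬r ∧ ¬r ∧ p) ∨ s   [distribute ∧ over ∨]
= (¬r ∧ p) ∨ (¬r ∧ q) ∨ s   [simplify]

(¬r ∧ p) ∨ (¬r ∧ q) ∨ s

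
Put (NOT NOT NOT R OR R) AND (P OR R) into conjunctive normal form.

P OR R

(NOT NOT NOT R OR R) AND (P OR R)
⇔ (NOT R OR R) AND (P OR R)   — double negation
⇔ P OR R   — simplify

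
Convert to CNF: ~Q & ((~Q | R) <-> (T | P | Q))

~Q & ((~Q | R) <-> (T | P | Q))
⇔ ~Q & ((~Q | R) -> (T | P | Q)) & ((T | P | Q) -> (~Q | R))   — eliminate <->
⇔ ~Q & (~(~Q | R) | T | P | Q) & ((T | P | Q) -> (~Q | R))   — eliminate ->
⇔ ~Q & (~(~Q | R) | T | P | Q) & (~(T | P | Q) | ~Q | R)   — eliminate ->
⇔ ~Q & ((~~Q & ~R) | T | P | Q) & (~(T | P | Q) | ~Q | R)   — De Morgan
⇔ ~Q & ((Q & ~R) | T | P | Q) & (~(T | P | Q) | ~Q | R)   — double negation
⇔ ~Q & ((Q & ~R) | T | P | Q) & ((~T & ~P & ~Q) | ~Q | R)   — De Morgan
⇔ ~Q & (Q | T | P | Q) & (~R | T | P | Q) & (~T | ~Q | R) & (~P | ~Q | R) & (~Q | ~Q | R)   — distribute | over &
⇔ ~Q & (Q | T | P)   — simplify

~Q & (Q | T | P)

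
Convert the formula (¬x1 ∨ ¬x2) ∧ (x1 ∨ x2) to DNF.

(¬x1 ∨ ¬x2) ∧ (x1 ∨ x2)
= (¬x1 ∧ x1) ∨ (¬x1 ∧ x2) ∨ (¬x2 ∧ x1) ∨ (¬x2 ∧ x2)
= (¬x1 ∧ x2) ∨ (¬x2 ∧ x1)

(¬x1 ∧ x2) ∨ (¬x2 ∧ x1)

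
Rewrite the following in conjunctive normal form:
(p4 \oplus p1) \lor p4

(p4 \oplus p1) \lor p4
≡ ((p4 \lor p1) \land \lnot (p4 \land p1)) \lor p4   (expand \oplus)
≡ ((p4 \lor p1) \land (\lnot p4 \lor \lnot p1)) \lor p4   (De Morgan)
≡ (p4 \lor p1 \lor p4) \land (\lnot p4 \lor \lnot p1 \lor p4)   (distribute \lor over \land)
≡ p4 \lor p1   (simplify)

p4 \lor p1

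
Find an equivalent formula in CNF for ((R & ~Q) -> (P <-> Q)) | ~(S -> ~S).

((R & ~Q) -> (P <-> Q)) | ~(S -> ~S)
≡ ~(R & ~Q) | (P <-> Q) | ~(S -> ~S)
≡ ~(R & ~Q) | ((P -> Q) & (Q -> P)) | ~(S -> ~S)
≡ ~(R & ~Q) | ((~P | Q) & (Q -> P)) | ~(S -> ~S)
≡ ~(R & ~Q) | ((~P | Q) & (~Q | P)) | ~(S -> ~S)
≡ ~(R & ~Q) | ((~P | Q) & (~Q | P)) | ~(~S | ~S)
≡ ~R | ~~Q | ((~P | Q) & (~Q | P)) | ~(~S | ~S)
≡ ~R | Q | ((~P | Q) & (~Q | P)) | ~(~S | ~S)
≡ ~R | Q | ((~P | Q) & (~Q | P)) | (~~S & ~~S)
≡ ~R | Q | ((~P | Q) & (~Q | P)) | (S & ~~S)
≡ ~R | Q | ((~P | Q) & (~Q | P)) | (S & S)
≡ (~R | Q | ~P | Q | S) & (~R | Q | ~P | Q | S) & (~R | Q | ~Q | P | S) & (~R | Q | ~Q | P | S)
≡ ~R | Q | ~P | S

~R | Q | ~P | S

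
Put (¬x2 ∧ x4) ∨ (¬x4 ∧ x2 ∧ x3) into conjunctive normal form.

(¬x2 ∧ x4) ∨ (¬x4 ∧ x2 ∧ x3)
≡ (¬x2 ∨ ¬x4) ∧ (¬x2 ∨ x2) ∧ (¬x2 ∨ x3) ∧ (x4 ∨ ¬x4) ∧ (x4 ∨ x2) ∧ (x4 ∨ x3)
≡ (¬x2 ∨ ¬x4) ∧ (¬x2 ∨ x3) ∧ (x4 ∨ x2) ∧ (x4 ∨ x3)

(¬x2 ∨ ¬x4) ∧ (¬x2 ∨ x3) ∧ (x4 ∨ x2) ∧ (x4 ∨ x3)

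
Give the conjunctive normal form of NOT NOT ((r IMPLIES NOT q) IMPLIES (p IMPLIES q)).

NOT NOT ((r IMPLIES NOT q) IMPLIES (p IMPLIES q))
= NOT NOT (NOT (r IMPLIES NOT q) OR (p IMPLIES q))   (eliminate IMPLIES)
= NOT NOT (NOT (NOT r OR NOT q) OR (p IMPLIES q))   (eliminate IMPLIES)
= NOT NOT (NOT (NOT r OR NOT q) OR NOT p OR q)   (eliminate IMPLIES)
= NOT (NOT r OR NOT q) OR NOT p OR q   (double negation)
= (NOT NOT r AND NOT NOT q) OR NOT p OR q   (De Morgan)
= (r AND NOT NOT q) OR NOT p OR q   (double negation)
= (r AND q) OR NOT p OR q   (double negation)
= (r OR NOT p OR q) AND (q OR NOT p OR q)   (distribute OR over AND)
= q OR NOT p   (simplify)

q OR NOT p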